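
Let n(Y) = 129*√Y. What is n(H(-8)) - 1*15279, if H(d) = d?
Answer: -15279 + 258*I*√2 ≈ -15279.0 + 364.87*I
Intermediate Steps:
n(H(-8)) - 1*15279 = 129*√(-8) - 1*15279 = 129*(2*I*√2) - 15279 = 258*I*√2 - 15279 = -15279 + 258*I*√2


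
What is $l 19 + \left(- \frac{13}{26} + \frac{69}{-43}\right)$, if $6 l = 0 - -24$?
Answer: $\frac{6355}{86} \approx 73.895$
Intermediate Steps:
$l = 4$ ($l = \frac{0 - -24}{6} = \frac{0 + 24}{6} = \frac{1}{6} \cdot 24 = 4$)
$l 19 + \left(- \frac{13}{26} + \frac{69}{-43}\right) = 4 \cdot 19 + \left(- \frac{13}{26} + \frac{69}{-43}\right) = 76 + \left(\left(-13\right) \frac{1}{26} + 69 \left(- \frac{1}{43}\right)\right) = 76 - \frac{181}{86} = \frac{6355}{86}$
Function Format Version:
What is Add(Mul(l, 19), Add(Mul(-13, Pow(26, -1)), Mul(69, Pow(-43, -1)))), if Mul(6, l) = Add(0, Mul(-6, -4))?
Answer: Rational(6355, 86) ≈ 73.895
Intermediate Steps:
l = 4 (l = Mul(Rational(1, 6), Add(0, Mul(-6, -4))) = Mul(Rational(1, 6), Add(0, 24)) = Mul(Rational(1, 6), 24) = 4)
Add(Mul(l, 19), Add(Mul(-13, Pow(26, -1)), Mul(69, Pow(-43, -1)))) = Add(Mul(4, 19), Add(Mul(-13, Pow(26, -1)), Mul(69, Pow(-43, -1)))) = Add(76, Add(Mul(-13, Rational(1, 26)), Mul(69, Rational(-1, 43)))) = Add(76, Add(Rational(-1, 2), Rational(-69, 43))) = Add(76, Rational(-181, 86)) = Rational(6355, 86)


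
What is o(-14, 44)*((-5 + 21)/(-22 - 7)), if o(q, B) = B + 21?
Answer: -1040/29 ≈ -35.862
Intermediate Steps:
o(q, B) = 21 + B
o(-14, 44)*((-5 + 21)/(-22 - 7)) = (21 + 44)*((-5 + 21)/(-22 - 7)) = 65*(16/(-29)) = 65*(16*(-1/29)) = 65*(-16/29) = -1040/29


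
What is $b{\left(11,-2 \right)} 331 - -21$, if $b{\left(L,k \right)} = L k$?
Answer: $-7261$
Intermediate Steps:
$b{\left(11,-2 \right)} 331 - -21 = 11 \left(-2\right) 331 - -21 = \left(-22\right) 331 + \left(-86 + 107\right) = -7282 + 21 = -7261$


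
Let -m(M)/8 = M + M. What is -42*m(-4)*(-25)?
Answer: 67200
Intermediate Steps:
m(M) = -16*M (m(M) = -8*(M + M) = -16*M)
-42*m(-4)*(-25) = -(-672)*(-4)*(-25) = -42*64*(-25) = -2688*(-25) = 67200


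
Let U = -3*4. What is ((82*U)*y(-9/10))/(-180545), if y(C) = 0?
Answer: 0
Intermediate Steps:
U = -12
((82*U)*y(-9/10))/(-180545) = ((82*(-12))*0)/(-180545) = -984*0*(-1/180545) = 0*(-1/180545) = 0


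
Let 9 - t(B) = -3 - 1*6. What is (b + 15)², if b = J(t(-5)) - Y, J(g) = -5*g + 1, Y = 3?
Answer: 5929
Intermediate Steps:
t(B) = 18 (t(B) = 9 - (-3 - 1*6) = 9 - (-3 - 6) = 9 - 1*(-9) = 9 + 9 = 18)
J(g) = 1 - 5*g
b = -92 (b = (1 - 5*18) - 1*3 = (1 - 90) - 3 = -89 - 3 = -92)
(b + 15)² = (-92 + 15)² = (-77)² = 5929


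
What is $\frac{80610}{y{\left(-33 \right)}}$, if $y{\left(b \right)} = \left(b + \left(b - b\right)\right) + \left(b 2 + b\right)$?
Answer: $- \frac{13435}{22} \approx -610.68$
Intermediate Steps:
$y{\left(b \right)} = 4 b$ ($y{\left(b \right)} = \left(b + 0\right) + \left(2 b + b\right) = b + 3 b = 4 b$)
$\frac{80610}{y{\left(-33 \right)}} = \frac{80610}{4 \left(-33\right)} = \frac{80610}{-132} = 80610 \left(- \frac{1}{132}\right) = - \frac{13435}{22}$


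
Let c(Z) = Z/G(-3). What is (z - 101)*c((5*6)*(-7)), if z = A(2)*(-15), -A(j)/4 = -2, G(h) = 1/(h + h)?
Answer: -278460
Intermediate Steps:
G(h) = 1/(2*h)
A(j) = 8 (A(j) = -4*(-2) = 8)
c(Z) = -6*Z (c(Z) = Z/(((½)/(-3))) = Z/(((½)*(-⅓))) = Z/(-⅙) = Z*(-6) = -6*Z)
z = -120 (z = 8*(-15) = -120)
(z - 101)*c((5*6)*(-7)) = (-120 - 101)*(-6*5*6*(-7)) = -(-1326)*30*(-7) = -(-1326)*(-210) = -221*1260 = -278460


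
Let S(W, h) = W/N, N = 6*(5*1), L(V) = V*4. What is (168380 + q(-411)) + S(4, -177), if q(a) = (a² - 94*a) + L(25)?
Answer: 5640527/15 ≈ 3.7604e+5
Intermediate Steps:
L(V) = 4*V
N = 30 (N = 6*5 = 30)
q(a) = 100 + a² - 94*a (q(a) = (a² - 94*a) + 4*25 = (a² - 94*a) + 100 = 100 + a² - 94*a)
S(W, h) = W/30
(168380 + q(-411)) + S(4, -177) = (168380 + (100 + (-411)² - 94*(-411))) + (1/30)*4 = (168380 + (100 + 168921 + 38634)) + 2/15 = (168380 + 207655) + 2/15 = 376035 + 2/15 = 5640527/15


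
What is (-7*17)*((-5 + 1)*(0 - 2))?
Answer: -952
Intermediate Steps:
(-7*17)*((-5 + 1)*(0 - 2)) = -(-476)*(-2) = -119*8 = -952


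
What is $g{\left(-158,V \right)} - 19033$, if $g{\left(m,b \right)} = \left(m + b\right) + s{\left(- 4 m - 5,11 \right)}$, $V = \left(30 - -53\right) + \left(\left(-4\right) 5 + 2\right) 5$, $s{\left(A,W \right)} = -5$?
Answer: $-19203$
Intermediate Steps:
$V = -7$ ($V = \left(30 + 53\right) + \left(-20 + 2\right) 5 = 83 - 90 = -7$)
$g{\left(m,b \right)} = -5 + b + m$ ($g{\left(m,b \right)} = \left(m + b\right) - 5 = \left(b + m\right) - 5 = -5 + b + m$)
$g{\left(-158,V \right)} - 19033 = \left(-5 - 7 - 158\right) - 19033 = -170 - 19033 = -19203$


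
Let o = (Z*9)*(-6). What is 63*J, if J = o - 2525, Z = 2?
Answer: -165879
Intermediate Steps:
o = -108 (o = (2*9)*(-6) = 18*(-6) = -108)
J = -2633 (J = -108 - 2525 = -2633)
63*J = 63*(-2633) = -165879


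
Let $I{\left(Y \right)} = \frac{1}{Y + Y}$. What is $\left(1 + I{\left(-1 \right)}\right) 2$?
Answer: $1$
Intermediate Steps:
$I{\left(Y \right)} = \frac{1}{2 Y}$
$\left(1 + I{\left(-1 \right)}\right) 2 = \left(1 + \frac{1}{2 \left(-1\right)}\right) 2 = \left(1 + \frac{1}{2} \left(-1\right)\right) 2 = \left(1 - \frac{1}{2}\right) 2 = \frac{1}{2} \cdot 2 = 1$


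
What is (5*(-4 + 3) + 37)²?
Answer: 1024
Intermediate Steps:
(5*(-4 + 3) + 37)² = (5*(-1) + 37)² = (-5 + 37)² = 32² = 1024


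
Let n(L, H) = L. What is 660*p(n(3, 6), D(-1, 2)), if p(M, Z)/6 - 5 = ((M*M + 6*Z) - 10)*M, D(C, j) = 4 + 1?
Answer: 364320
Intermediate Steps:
D(C, j) = 5
p(M, Z) = 30 + 6*M*(-10 + M² + 6*Z) (p(M, Z) = 30 + 6*(((M*M + 6*Z) - 10)*M) = 30 + 6*(((M² + 6*Z) - 10)*M) = 30 + 6*((-10 + M² + 6*Z)*M) = 30 + 6*(M*(-10 + M² + 6*Z)) = 30 + 6*M*(-10 + M² + 6*Z))
660*p(n(3, 6), D(-1, 2)) = 660*(30 - 60*3 + 6*3³ + 36*3*5) = 660*(30 - 180 + 6*27 + 540) = 660*(30 - 180 + 162 + 540) = 660*552 = 364320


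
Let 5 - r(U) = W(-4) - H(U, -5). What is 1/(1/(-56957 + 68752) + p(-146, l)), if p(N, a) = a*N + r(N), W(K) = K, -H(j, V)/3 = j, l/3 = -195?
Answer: 11795/1012683316 ≈ 1.1647e-5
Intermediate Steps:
l = -585 (l = 3*(-195) = -585)
H(j, V) = -3*j
r(U) = 9 - 3*U (r(U) = 5 - (-4 - (-3)*U) = 5 - (-4 + 3*U) = 5 + (4 - 3*U) = 9 - 3*U)
p(N, a) = 9 - 3*N + N*a (p(N, a) = a*N + (9 - 3*N) = N*a + (9 - 3*N) = 9 - 3*N + N*a)
1/(1/(-56957 + 68752) + p(-146, l)) = 1/(1/(-56957 + 68752) + (9 - 3*(-146) - 146*(-585))) = 1/(1/11795 + (9 + 438 + 85410)) = 1/(1/11795 + 85857) = 1/(1012683316/11795) = 11795/1012683316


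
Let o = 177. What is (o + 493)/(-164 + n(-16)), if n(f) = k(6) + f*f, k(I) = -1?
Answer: 670/91 ≈ 7.3626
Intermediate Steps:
n(f) = -1 + f² (n(f) = -1 + f*f = -1 + f²)
(o + 493)/(-164 + n(-16)) = (177 + 493)/(-164 + (-1 + (-16)²)) = 670/(-164 + (-1 + 256)) = 670/(-164 + 255) = 670/91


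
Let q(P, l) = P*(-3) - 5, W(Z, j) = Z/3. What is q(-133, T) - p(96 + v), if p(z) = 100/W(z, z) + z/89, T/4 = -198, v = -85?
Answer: 358905/979 ≈ 366.60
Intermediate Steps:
T = -792 (T = 4*(-198) = -792)
W(Z, j) = Z/3 (W(Z, j) = Z*(⅓) = Z/3)
p(z) = 300/z + z/89 (p(z) = 100/((z/3)) + z/89 = 100*(3/z) + z*(1/89) = 300/z + z/89)
q(P, l) = -5 - 3*P (q(P, l) = -3*P - 5 = -5 - 3*P)
q(-133, T) - p(96 + v) = (-5 - 3*(-133)) - (300/(96 - 85) + (96 - 85)/89) = (-5 + 399) - (300/11 + (1/89)*11) = 394 - (300*(1/11) + 11/89) = 394 - (300/11 + 11/89) = 394 - 1*26821/979 = 394 - 26821/979 = 358905/979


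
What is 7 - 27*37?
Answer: -992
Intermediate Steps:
7 - 27*37 = 7 - 999 = -992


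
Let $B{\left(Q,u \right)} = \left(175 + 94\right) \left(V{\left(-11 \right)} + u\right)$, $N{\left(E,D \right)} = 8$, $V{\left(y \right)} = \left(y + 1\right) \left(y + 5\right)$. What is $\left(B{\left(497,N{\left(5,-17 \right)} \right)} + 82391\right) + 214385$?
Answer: $315068$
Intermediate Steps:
$V{\left(y \right)} = \left(1 + y\right) \left(5 + y\right)$
$B{\left(Q,u \right)} = 16140 + 269 u$ ($B{\left(Q,u \right)} = \left(175 + 94\right) \left(\left(5 + \left(-11\right)^{2} + 6 \left(-11\right)\right) + u\right) = 269 \left(\left(5 + 121 - 66\right) + u\right) = 269 \left(60 + u\right) = 16140 + 269 u$)
$\left(B{\left(497,N{\left(5,-17 \right)} \right)} + 82391\right) + 214385 = \left(\left(16140 + 269 \cdot 8\right) + 82391\right) + 214385 = \left(\left(16140 + 2152\right) + 82391\right) + 214385 = \left(18292 + 82391\right) + 214385 = 100683 + 214385 = 315068$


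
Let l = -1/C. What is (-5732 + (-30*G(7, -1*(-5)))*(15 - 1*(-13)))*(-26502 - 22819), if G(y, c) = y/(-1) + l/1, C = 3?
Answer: -21109388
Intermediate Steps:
l = -1/3 ≈ -0.33333
G(y, c) = -1/3 - y (G(y, c) = y/(-1) - 1/3/1 = y*(-1) - 1/3*1 = -y - 1/3 = -1/3 - y)
(-5732 + (-30*G(7, -1*(-5)))*(15 - 1*(-13)))*(-26502 - 22819) = (-5732 + (-30*(-1/3 - 1*7))*(15 - 1*(-13)))*(-26502 - 22819) = (-5732 + (-30*(-1/3 - 7))*(15 + 13))*(-49321) = (-5732 - 30*(-22/3)*28)*(-49321) = (-5732 + 220*28)*(-49321) = (-5732 + 6160)*(-49321) = 428*(-49321) = -21109388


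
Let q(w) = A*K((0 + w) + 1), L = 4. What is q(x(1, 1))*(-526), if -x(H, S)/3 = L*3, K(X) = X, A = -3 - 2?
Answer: -92050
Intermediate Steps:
A = -5
x(H, S) = -36 (x(H, S) = -12*3 = -3*12 = -36)
q(w) = -5 - 5*w (q(w) = -5*((0 + w) + 1) = -5*(w + 1) = -5*(1 + w) = -5 - 5*w)
q(x(1, 1))*(-526) = (-5 - 5*(-36))*(-526) = (-5 + 180)*(-526) = 175*(-526) = -92050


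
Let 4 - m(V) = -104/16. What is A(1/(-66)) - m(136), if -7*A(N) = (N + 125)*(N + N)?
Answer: -75917/7623 ≈ -9.9589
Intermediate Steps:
m(V) = 21/2 (m(V) = 4 - (-104)/16 = 4 - 1*(-13/2) = 4 + 13/2 = 21/2)
A(N) = -2*N*(125 + N)/7 (A(N) = -(N + 125)*(N + N)/7 = -(125 + N)*2*N/7 = -2*N*(125 + N)/7)
A(1/(-66)) - m(136) = -2/7*(125 + 1/(-66))/(-66) - 1*21/2 = -2/7*(-1/66)*(125 - 1/66) - 21/2 = -2/7*(-1/66)*8249/66 - 21/2 = 8249/15246 - 21/2 = -75917/7623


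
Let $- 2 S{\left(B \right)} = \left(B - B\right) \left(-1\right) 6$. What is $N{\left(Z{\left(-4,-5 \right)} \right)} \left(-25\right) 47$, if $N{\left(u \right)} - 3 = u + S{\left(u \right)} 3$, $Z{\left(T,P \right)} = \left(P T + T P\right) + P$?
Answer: $-44650$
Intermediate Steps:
$Z{\left(T,P \right)} = P + 2 P T$ ($Z{\left(T,P \right)} = \left(P T + P T\right) + P = 2 P T + P = P + 2 P T$)
$S{\left(B \right)} = 0$ ($S{\left(B \right)} = - \frac{\left(B - B\right) \left(-1\right) 6}{2} = - \frac{0 \left(-1\right) 6}{2} = - \frac{0 \cdot 6}{2} = \left(- \frac{1}{2}\right) 0 = 0$)
$N{\left(u \right)} = 3 + u$ ($N{\left(u \right)} = 3 + \left(u + 0 \cdot 3\right) = 3 + \left(u + 0\right) = 3 + u$)
$N{\left(Z{\left(-4,-5 \right)} \right)} \left(-25\right) 47 = \left(3 - 5 \left(1 + 2 \left(-4\right)\right)\right) \left(-25\right) 47 = \left(3 - 5 \left(1 - 8\right)\right) \left(-25\right) 47 = \left(3 - -35\right) \left(-25\right) 47 = \left(3 + 35\right) \left(-25\right) 47 = 38 \left(-25\right) 47 = \left(-950\right) 47 = -44650$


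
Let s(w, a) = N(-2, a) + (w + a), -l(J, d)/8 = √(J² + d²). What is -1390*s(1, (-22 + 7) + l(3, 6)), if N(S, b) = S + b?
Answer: 43090 + 66720*√5 ≈ 1.9228e+5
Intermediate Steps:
l(J, d) = -8*√(J² + d²)
s(w, a) = -2 + w + 2*a (s(w, a) = (-2 + a) + (w + a) = (-2 + a) + (a + w) = -2 + w + 2*a)
-1390*s(1, (-22 + 7) + l(3, 6)) = -1390*(-2 + 1 + 2*((-22 + 7) - 8*√(3² + 6²))) = -1390*(-2 + 1 + 2*(-15 - 8*√(9 + 36))) = -1390*(-2 + 1 + 2*(-15 - 24*√5)) = -1390*(-2 + 1 + (-30 - 48*√5)) = -1390*(-31 - 48*√5) = 43090 + 66720*√5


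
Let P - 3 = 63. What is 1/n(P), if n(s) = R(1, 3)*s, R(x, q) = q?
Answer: 1/198 ≈ 0.0050505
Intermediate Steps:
P = 66 (P = 3 + 63 = 66)
n(s) = 3*s
1/n(P) = 1/(3*66) = 1/198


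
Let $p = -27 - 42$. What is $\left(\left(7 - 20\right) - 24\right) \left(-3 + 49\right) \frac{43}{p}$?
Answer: $\frac{3182}{3} \approx 1060.7$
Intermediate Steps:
$p = -69$ ($p = -27 - 42 = -69$)
$\left(\left(7 - 20\right) - 24\right) \left(-3 + 49\right) \frac{43}{p} = \left(\left(7 - 20\right) - 24\right) \left(-3 + 49\right) \frac{43}{-69} = \left(-13 - 24\right) 46 \cdot 43 \left(- \frac{1}{69}\right) = \left(-37\right) 46 \left(- \frac{43}{69}\right) = \left(-1702\right) \left(- \frac{43}{69}\right) = \frac{3182}{3}$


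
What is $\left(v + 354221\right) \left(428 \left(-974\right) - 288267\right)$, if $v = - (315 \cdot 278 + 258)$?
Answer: $-187844093627$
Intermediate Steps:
$v = -87828$ ($v = - (87570 + 258) = \left(-1\right) 87828 = -87828$)
$\left(v + 354221\right) \left(428 \left(-974\right) - 288267\right) = \left(-87828 + 354221\right) \left(428 \left(-974\right) - 288267\right) = 266393 \left(-416872 - 288267\right) = 266393 \left(-705139\right) = -187844093627$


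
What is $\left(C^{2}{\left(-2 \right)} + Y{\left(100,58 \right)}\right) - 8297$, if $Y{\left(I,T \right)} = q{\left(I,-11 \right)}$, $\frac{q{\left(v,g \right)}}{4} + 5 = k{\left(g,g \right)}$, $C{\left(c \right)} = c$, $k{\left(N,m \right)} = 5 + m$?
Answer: $-8337$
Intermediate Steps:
$q{\left(v,g \right)} = 4 g$ ($q{\left(v,g \right)} = -20 + 4 \left(5 + g\right) = -20 + \left(20 + 4 g\right) = 4 g$)
$Y{\left(I,T \right)} = -44$ ($Y{\left(I,T \right)} = 4 \left(-11\right) = -44$)
$\left(C^{2}{\left(-2 \right)} + Y{\left(100,58 \right)}\right) - 8297 = \left(\left(-2\right)^{2} - 44\right) - 8297 = \left(4 - 44\right) - 8297 = -40 - 8297 = -8337$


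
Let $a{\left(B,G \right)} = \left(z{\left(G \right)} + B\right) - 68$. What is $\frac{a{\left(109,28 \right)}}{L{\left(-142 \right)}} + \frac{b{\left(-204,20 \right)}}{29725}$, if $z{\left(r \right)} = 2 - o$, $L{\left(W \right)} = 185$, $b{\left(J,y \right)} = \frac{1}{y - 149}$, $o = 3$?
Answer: $\frac{30676163}{141877425} \approx 0.21622$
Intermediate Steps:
$b{\left(J,y \right)} = \frac{1}{-149 + y}$
$z{\left(r \right)} = -1$ ($z{\left(r \right)} = 2 - 3 = -1$)
$a{\left(B,G \right)} = -69 + B$ ($a{\left(B,G \right)} = \left(-1 + B\right) - 68 = -69 + B$)
$\frac{a{\left(109,28 \right)}}{L{\left(-142 \right)}} + \frac{b{\left(-204,20 \right)}}{29725} = \frac{-69 + 109}{185} + \frac{1}{\left(-149 + 20\right) 29725} = 40 \cdot \frac{1}{185} + \frac{1}{-129} \cdot \frac{1}{29725} = \frac{8}{37} - \frac{1}{3834525} = \frac{30676163}{141877425}$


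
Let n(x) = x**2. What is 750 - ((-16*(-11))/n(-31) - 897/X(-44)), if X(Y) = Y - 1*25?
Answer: 708081/961 ≈ 736.82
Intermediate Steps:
X(Y) = -25 + Y (X(Y) = Y - 25 = -25 + Y)
750 - ((-16*(-11))/n(-31) - 897/X(-44)) = 750 - ((-16*(-11))/((-31)**2) - 897/(-25 - 44)) = 750 - (176/961 - 897/(-69)) = 750 - (176*(1/961) - 897*(-1/69)) = 750 - (176/961 + 13) = 750 - 1*12669/961 = 750 - 12669/961 = 708081/961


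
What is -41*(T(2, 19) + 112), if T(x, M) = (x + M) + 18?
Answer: -6191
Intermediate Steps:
T(x, M) = 18 + M + x (T(x, M) = (M + x) + 18 = 18 + M + x)
-41*(T(2, 19) + 112) = -41*((18 + 19 + 2) + 112) = -41*(39 + 112) = -41*151 = -6191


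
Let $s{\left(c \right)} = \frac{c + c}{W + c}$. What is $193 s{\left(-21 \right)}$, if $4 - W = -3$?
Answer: $579$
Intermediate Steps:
$W = 7$ ($W = 4 - -3 = 4 + 3 = 7$)
$s{\left(c \right)} = \frac{2 c}{7 + c}$ ($s{\left(c \right)} = \frac{c + c}{7 + c} = \frac{2 c}{7 + c}$)
$193 s{\left(-21 \right)} = 193 \cdot 2 \left(-21\right) \frac{1}{7 - 21} = 193 \cdot 2 \left(-21\right) \frac{1}{-14} = 193 \cdot 2 \left(-21\right) \left(- \frac{1}{14}\right) = 193 \cdot 3 = 579$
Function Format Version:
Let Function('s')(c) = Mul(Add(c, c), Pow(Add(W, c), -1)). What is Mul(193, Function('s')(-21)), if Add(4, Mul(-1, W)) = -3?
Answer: 579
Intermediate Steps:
W = 7 (W = Add(4, Mul(-1, -3)) = Add(4, 3) = 7)
Function('s')(c) = Mul(2, c, Pow(Add(7, c), -1)) (Function('s')(c) = Mul(Add(c, c), Pow(Add(7, c), -1)) = Mul(Mul(2, c), Pow(Add(7, c), -1)) = Mul(2, c, Pow(Add(7, c), -1)))
Mul(193, Function('s')(-21)) = Mul(193, Mul(2, -21, Pow(Add(7, -21), -1))) = Mul(193, Mul(2, -21, Pow(-14, -1))) = Mul(193, Mul(2, -21, Rational(-1, 14))) = Mul(193, 3) = 579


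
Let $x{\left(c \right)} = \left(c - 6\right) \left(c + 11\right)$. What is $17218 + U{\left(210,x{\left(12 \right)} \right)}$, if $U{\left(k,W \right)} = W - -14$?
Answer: $17370$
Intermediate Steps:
$x{\left(c \right)} = \left(-6 + c\right) \left(11 + c\right)$
$U{\left(k,W \right)} = 14 + W$ ($U{\left(k,W \right)} = W + 14 = 14 + W$)
$17218 + U{\left(210,x{\left(12 \right)} \right)} = 17218 + \left(14 + \left(-66 + 12^{2} + 5 \cdot 12\right)\right) = 17218 + \left(14 + \left(-66 + 144 + 60\right)\right) = 17218 + \left(14 + 138\right) = 17218 + 152 = 17370$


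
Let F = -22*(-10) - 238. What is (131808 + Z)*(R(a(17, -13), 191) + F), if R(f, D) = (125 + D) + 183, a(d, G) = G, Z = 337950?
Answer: 225953598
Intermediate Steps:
R(f, D) = 308 + D
F = -18 (F = 220 - 238 = -18)
(131808 + Z)*(R(a(17, -13), 191) + F) = (131808 + 337950)*((308 + 191) - 18) = 469758*(499 - 18) = 469758*481 = 225953598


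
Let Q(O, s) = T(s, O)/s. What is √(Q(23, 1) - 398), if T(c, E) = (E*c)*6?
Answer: 2*I*√65 ≈ 16.125*I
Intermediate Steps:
T(c, E) = 6*E*c
Q(O, s) = 6*O (Q(O, s) = (6*O*s)/s = 6*O)
√(Q(23, 1) - 398) = √(6*23 - 398) = √(138 - 398) = √(-260) = 2*I*√65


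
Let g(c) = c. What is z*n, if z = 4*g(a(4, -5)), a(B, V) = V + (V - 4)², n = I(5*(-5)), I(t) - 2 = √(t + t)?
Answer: 608 + 1520*I*√2 ≈ 608.0 + 2149.6*I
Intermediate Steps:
I(t) = 2 + √2*√t (I(t) = 2 + √(t + t) = 2 + √(2*t) = 2 + √2*√t)
n = 2 + 5*I*√2 (n = 2 + √2*√(5*(-5)) = 2 + √2*√(-25) = 2 + √2*(5*I) = 2 + 5*I*√2 ≈ 2.0 + 7.0711*I)
a(B, V) = V + (-4 + V)²
z = 304 (z = 4*(-5 + (-4 - 5)²) = 4*(-5 + (-9)²) = 4*(-5 + 81) = 4*76 = 304)
z*n = 304*(2 + 5*I*√2) = 608 + 1520*I*√2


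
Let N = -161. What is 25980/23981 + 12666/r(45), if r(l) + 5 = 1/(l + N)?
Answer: -35219133756/13932961 ≈ -2527.8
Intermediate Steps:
r(l) = -5 + 1/(-161 + l) (r(l) = -5 + 1/(l - 161) = -5 + 1/(-161 + l))
25980/23981 + 12666/r(45) = 25980/23981 + 12666/(((806 - 5*45)/(-161 + 45))) = 25980*(1/23981) + 12666/(((806 - 225)/(-116))) = 25980/23981 + 12666/((-1/116*581)) = 25980/23981 + 12666/(-581/116) = 25980/23981 + 12666*(-116/581) = 25980/23981 - 1469256/581 = -35219133756/13932961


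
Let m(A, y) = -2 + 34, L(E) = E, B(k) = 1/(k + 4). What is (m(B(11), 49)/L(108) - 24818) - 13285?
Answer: -1028773/27 ≈ -38103.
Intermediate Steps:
B(k) = 1/(4 + k)
m(A, y) = 32
(m(B(11), 49)/L(108) - 24818) - 13285 = (32/108 - 24818) - 13285 = (32*(1/108) - 24818) - 13285 = (8/27 - 24818) - 13285 = -670078/27 - 13285 = -1028773/27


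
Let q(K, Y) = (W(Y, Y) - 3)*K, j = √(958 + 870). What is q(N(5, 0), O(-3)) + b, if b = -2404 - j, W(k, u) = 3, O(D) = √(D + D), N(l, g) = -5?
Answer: -2404 - 2*√457 ≈ -2446.8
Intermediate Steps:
j = 2*√457 (j = √1828 = 2*√457 ≈ 42.755)
O(D) = √2*√D (O(D) = √(2*D) = √2*√D)
q(K, Y) = 0 (q(K, Y) = (3 - 3)*K = 0*K = 0)
b = -2404 - 2*√457 ≈ -2446.8
q(N(5, 0), O(-3)) + b = 0 + (-2404 - 2*√457) = -2404 - 2*√457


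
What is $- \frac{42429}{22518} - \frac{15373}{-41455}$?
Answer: $- \frac{470908327}{311161230} \approx -1.5134$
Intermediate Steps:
$- \frac{42429}{22518} - \frac{15373}{-41455} = \left(-42429\right) \frac{1}{22518} - - \frac{15373}{41455} = - \frac{14143}{7506} + \frac{15373}{41455} = - \frac{470908327}{311161230}$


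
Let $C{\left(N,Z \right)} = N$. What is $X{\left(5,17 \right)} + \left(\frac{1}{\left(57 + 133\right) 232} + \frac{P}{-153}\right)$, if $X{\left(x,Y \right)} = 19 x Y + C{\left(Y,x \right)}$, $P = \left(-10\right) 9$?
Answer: $\frac{1223396337}{749360} \approx 1632.6$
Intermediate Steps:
$P = -90$
$X{\left(x,Y \right)} = Y + 19 Y x$ ($X{\left(x,Y \right)} = 19 x Y + Y = 19 Y x + Y = Y + 19 Y x$)
$X{\left(5,17 \right)} + \left(\frac{1}{\left(57 + 133\right) 232} + \frac{P}{-153}\right) = 17 \left(1 + 19 \cdot 5\right) + \left(\frac{1}{\left(57 + 133\right) 232} - \frac{90}{-153}\right) = 17 \left(1 + 95\right) + \left(\frac{1}{190} \cdot \frac{1}{232} - - \frac{10}{17}\right) = 17 \cdot 96 + \left(\frac{1}{190} \cdot \frac{1}{232} + \frac{10}{17}\right) = 1632 + \left(\frac{1}{44080} + \frac{10}{17}\right) = 1632 + \frac{440817}{749360} = \frac{1223396337}{749360}$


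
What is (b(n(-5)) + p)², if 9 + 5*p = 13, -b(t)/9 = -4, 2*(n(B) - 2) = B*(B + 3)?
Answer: 33856/25 ≈ 1354.2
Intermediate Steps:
n(B) = 2 + B*(3 + B)/2 (n(B) = 2 + (B*(B + 3))/2 = 2 + (B*(3 + B))/2 = 2 + B*(3 + B)/2)
b(t) = 36 (b(t) = -9*(-4) = 36)
p = ⅘ (p = -9/5 + (⅕)*13 = -9/5 + 13/5 = ⅘ ≈ 0.80000)
(b(n(-5)) + p)² = (36 + ⅘)² = (184/5)² = 33856/25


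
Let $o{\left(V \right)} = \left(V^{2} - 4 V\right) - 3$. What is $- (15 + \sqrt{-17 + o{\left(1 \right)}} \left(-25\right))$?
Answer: $-15 + 25 i \sqrt{23} \approx -15.0 + 119.9 i$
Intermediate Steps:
$o{\left(V \right)} = -3 + V^{2} - 4 V$
$- (15 + \sqrt{-17 + o{\left(1 \right)}} \left(-25\right)) = - (15 + \sqrt{-17 - \left(7 - 1\right)} \left(-25\right)) = - (15 + \sqrt{-17 - 6} \left(-25\right)) = - (15 + \sqrt{-23} \left(-25\right)) = - (15 + i \sqrt{23} \left(-25\right)) = - (15 - 25 i \sqrt{23}) = -15 + 25 i \sqrt{23}$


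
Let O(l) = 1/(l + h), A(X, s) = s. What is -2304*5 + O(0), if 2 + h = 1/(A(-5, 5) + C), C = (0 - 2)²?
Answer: -195849/17 ≈ -11521.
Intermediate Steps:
C = 4 (C = (-2)² = 4)
h = -17/9 (h = -2 + 1/(5 + 4) = -2 + 1/9 = -2 + ⅑ = -17/9 ≈ -1.8889)
O(l) = 1/(-17/9 + l) (O(l) = 1/(l - 17/9) = 1/(-17/9 + l))
-2304*5 + O(0) = -2304*5 + 9/(-17 + 9*0) = -144*80 + 9/(-17 + 0) = -11520 + 9/(-17) = -11520 + 9*(-1/17) = -11520 - 9/17 = -195849/17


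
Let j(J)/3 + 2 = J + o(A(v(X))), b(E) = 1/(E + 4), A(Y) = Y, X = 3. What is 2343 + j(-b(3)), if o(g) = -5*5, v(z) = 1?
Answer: 15831/7 ≈ 2261.6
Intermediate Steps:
o(g) = -25
b(E) = 1/(4 + E)
j(J) = -81 + 3*J (j(J) = -6 + 3*(J - 25) = -6 + 3*(-25 + J) = -6 + (-75 + 3*J) = -81 + 3*J)
2343 + j(-b(3)) = 2343 + (-81 + 3*(-1/(4 + 3))) = 2343 + (-81 + 3*(-1/7)) = 2343 + (-81 + 3*(-1*⅐)) = 2343 + (-81 + 3*(-⅐)) = 2343 + (-81 - 3/7) = 2343 - 570/7 = 15831/7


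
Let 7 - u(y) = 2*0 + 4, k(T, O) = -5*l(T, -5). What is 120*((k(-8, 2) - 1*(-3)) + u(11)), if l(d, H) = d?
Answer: 5520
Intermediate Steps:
k(T, O) = -5*T
u(y) = 3 (u(y) = 7 - (2*0 + 4) = 7 - (0 + 4) = 7 - 1*4 = 7 - 4 = 3)
120*((k(-8, 2) - 1*(-3)) + u(11)) = 120*((-5*(-8) - 1*(-3)) + 3) = 120*((40 + 3) + 3) = 120*(43 + 3) = 120*46 = 5520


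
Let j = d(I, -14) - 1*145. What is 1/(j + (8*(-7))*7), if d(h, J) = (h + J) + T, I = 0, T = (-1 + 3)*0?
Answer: -1/551 ≈ -0.0018149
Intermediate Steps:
T = 0 (T = 2*0 = 0)
d(h, J) = J + h (d(h, J) = (h + J) + 0 = (J + h) + 0 = J + h)
j = -159 (j = (-14 + 0) - 1*145 = -14 - 145 = -159)
1/(j + (8*(-7))*7) = 1/(-159 + (8*(-7))*7) = 1/(-159 - 56*7) = 1/(-159 - 392) = 1/(-551) = -1/551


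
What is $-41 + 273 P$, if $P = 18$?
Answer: $4873$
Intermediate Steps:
$-41 + 273 P = -41 + 273 \cdot 18 = -41 + 4914 = 4873$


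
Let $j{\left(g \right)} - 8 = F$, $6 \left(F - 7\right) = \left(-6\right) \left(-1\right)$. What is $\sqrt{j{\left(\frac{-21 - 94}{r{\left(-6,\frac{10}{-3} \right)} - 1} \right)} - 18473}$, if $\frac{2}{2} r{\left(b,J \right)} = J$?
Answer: $i \sqrt{18457} \approx 135.86 i$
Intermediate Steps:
$r{\left(b,J \right)} = J$
$F = 8$ ($F = 7 + \frac{\left(-6\right) \left(-1\right)}{6} = 7 + \frac{1}{6} \cdot 6 = 7 + 1 = 8$)
$j{\left(g \right)} = 16$ ($j{\left(g \right)} = 8 + 8 = 16$)
$\sqrt{j{\left(\frac{-21 - 94}{r{\left(-6,\frac{10}{-3} \right)} - 1} \right)} - 18473} = \sqrt{16 - 18473} = \sqrt{-18457} = i \sqrt{18457}$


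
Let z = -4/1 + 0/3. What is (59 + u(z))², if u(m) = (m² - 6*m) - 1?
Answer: 9604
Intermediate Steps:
z = -4 (z = -4*1 + 0*(⅓) = -4 + 0 = -4)
u(m) = -1 + m² - 6*m
(59 + u(z))² = (59 + (-1 + (-4)² - 6*(-4)))² = (59 + (-1 + 16 + 24))² = (59 + 39)² = 98² = 9604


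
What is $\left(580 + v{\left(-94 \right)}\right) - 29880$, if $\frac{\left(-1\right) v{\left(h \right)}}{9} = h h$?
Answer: $-108824$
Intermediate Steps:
$v{\left(h \right)} = - 9 h^{2}$ ($v{\left(h \right)} = - 9 h h = - 9 h^{2}$)
$\left(580 + v{\left(-94 \right)}\right) - 29880 = \left(580 - 9 \left(-94\right)^{2}\right) - 29880 = \left(580 - 79524\right) - 29880 = -78944 - 29880 = -108824$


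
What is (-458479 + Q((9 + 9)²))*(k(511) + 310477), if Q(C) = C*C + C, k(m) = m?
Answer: -109834430852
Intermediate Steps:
Q(C) = C + C² (Q(C) = C² + C = C + C²)
(-458479 + Q((9 + 9)²))*(k(511) + 310477) = (-458479 + (9 + 9)²*(1 + (9 + 9)²))*(511 + 310477) = (-458479 + 18²*(1 + 18²))*310988 = (-458479 + 324*(1 + 324))*310988 = (-458479 + 324*325)*310988 = (-458479 + 105300)*310988 = -353179*310988 = -109834430852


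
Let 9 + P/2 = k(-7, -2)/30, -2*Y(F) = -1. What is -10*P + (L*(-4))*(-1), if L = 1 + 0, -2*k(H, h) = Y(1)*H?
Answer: 1097/6 ≈ 182.83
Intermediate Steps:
Y(F) = ½ (Y(F) = -½*(-1) = ½)
k(H, h) = -H/4
L = 1
P = -1073/60 (P = -18 + 2*(-¼*(-7)/30) = -18 + 2*((7/4)*(1/30)) = -18 + 2*(7/120) = -18 + 7/60 = -1073/60 ≈ -17.883)
-10*P + (L*(-4))*(-1) = -10*(-1073/60) + (1*(-4))*(-1) = 1073/6 - 4*(-1) = 1073/6 + 4 = 1097/6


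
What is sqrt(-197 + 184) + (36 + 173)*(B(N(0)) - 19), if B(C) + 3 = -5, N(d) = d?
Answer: -5643 + I*sqrt(13) ≈ -5643.0 + 3.6056*I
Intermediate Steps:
B(C) = -8 (B(C) = -3 - 5 = -8)
sqrt(-197 + 184) + (36 + 173)*(B(N(0)) - 19) = sqrt(-197 + 184) + (36 + 173)*(-8 - 19) = sqrt(-13) + 209*(-27) = I*sqrt(13) - 5643 = -5643 + I*sqrt(13)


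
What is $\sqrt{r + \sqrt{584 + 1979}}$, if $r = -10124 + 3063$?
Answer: $\sqrt{-7061 + \sqrt{2563}} \approx 83.728 i$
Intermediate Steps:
$r = -7061$
$\sqrt{r + \sqrt{584 + 1979}} = \sqrt{-7061 + \sqrt{584 + 1979}} = \sqrt{-7061 + \sqrt{2563}}$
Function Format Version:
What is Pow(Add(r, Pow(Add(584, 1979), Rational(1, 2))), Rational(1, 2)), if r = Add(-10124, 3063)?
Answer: Pow(Add(-7061, Pow(2563, Rational(1, 2))), Rational(1, 2)) ≈ Mul(83.728, I)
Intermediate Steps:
r = -7061
Pow(Add(r, Pow(Add(584, 1979), Rational(1, 2))), Rational(1, 2)) = Pow(Add(-7061, Pow(Add(584, 1979), Rational(1, 2))), Rational(1, 2)) = Pow(Add(-7061, Pow(2563, Rational(1, 2))), Rational(1, 2))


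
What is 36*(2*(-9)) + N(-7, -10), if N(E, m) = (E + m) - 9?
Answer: -674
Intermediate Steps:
N(E, m) = -9 + E + m
36*(2*(-9)) + N(-7, -10) = 36*(2*(-9)) + (-9 - 7 - 10) = 36*(-18) - 26 = -648 - 26 = -674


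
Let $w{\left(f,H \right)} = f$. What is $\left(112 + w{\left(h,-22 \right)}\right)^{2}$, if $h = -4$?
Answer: $11664$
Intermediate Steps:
$\left(112 + w{\left(h,-22 \right)}\right)^{2} = \left(112 - 4\right)^{2} = 108^{2} = 11664$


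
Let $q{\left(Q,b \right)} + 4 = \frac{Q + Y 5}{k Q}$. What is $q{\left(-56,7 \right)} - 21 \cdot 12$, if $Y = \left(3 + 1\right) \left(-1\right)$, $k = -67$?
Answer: $- \frac{240147}{938} \approx -256.02$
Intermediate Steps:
$Y = -4$ ($Y = 4 \left(-1\right) = -4$)
$q{\left(Q,b \right)} = -4 - \frac{-20 + Q}{67 Q}$ ($q{\left(Q,b \right)} = -4 + \frac{Q - 20}{\left(-67\right) Q} = -4 + \left(Q - 20\right) \left(- \frac{1}{67 Q}\right) = -4 + \left(-20 + Q\right) \left(- \frac{1}{67 Q}\right) = -4 - \frac{-20 + Q}{67 Q}$)
$q{\left(-56,7 \right)} - 21 \cdot 12 = \frac{20 - -15064}{67 \left(-56\right)} - 21 \cdot 12 = \frac{1}{67} \left(- \frac{1}{56}\right) \left(20 + 15064\right) - 252 = \frac{1}{67} \left(- \frac{1}{56}\right) 15084 - 252 = - \frac{3771}{938} - 252 = - \frac{240147}{938}$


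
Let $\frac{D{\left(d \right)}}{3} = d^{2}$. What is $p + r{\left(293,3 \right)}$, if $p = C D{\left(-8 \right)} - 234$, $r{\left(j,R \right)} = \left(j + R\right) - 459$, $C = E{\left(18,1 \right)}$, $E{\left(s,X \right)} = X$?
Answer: $-205$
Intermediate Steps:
$D{\left(d \right)} = 3 d^{2}$
$C = 1$
$r{\left(j,R \right)} = -459 + R + j$ ($r{\left(j,R \right)} = \left(R + j\right) - 459 = -459 + R + j$)
$p = -42$ ($p = 1 \cdot 3 \left(-8\right)^{2} - 234 = 1 \cdot 3 \cdot 64 - 234 = 1 \cdot 192 - 234 = 192 - 234 = -42$)
$p + r{\left(293,3 \right)} = -42 + \left(-459 + 3 + 293\right) = -42 - 163 = -205$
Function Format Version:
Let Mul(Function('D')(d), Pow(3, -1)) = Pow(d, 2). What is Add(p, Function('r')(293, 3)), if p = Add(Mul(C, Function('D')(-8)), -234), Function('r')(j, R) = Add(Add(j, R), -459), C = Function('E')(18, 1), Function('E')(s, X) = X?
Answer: -205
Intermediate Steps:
Function('D')(d) = Mul(3, Pow(d, 2))
C = 1
Function('r')(j, R) = Add(-459, R, j) (Function('r')(j, R) = Add(Add(R, j), -459) = Add(-459, R, j))
p = -42 (p = Add(Mul(1, Mul(3, Pow(-8, 2))), -234) = Add(Mul(1, Mul(3, 64)), -234) = Add(Mul(1, 192), -234) = Add(192, -234) = -42)
Add(p, Function('r')(293, 3)) = Add(-42, Add(-459, 3, 293)) = Add(-42, -163) = -205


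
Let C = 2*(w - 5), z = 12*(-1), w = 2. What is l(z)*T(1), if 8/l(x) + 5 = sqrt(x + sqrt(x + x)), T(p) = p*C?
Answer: 48/(5 - sqrt(2)*sqrt(-6 + I*sqrt(6))) ≈ 6.6624 + 5.4652*I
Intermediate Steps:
z = -12
C = -6 (C = 2*(2 - 5) = 2*(-3) = -6)
T(p) = -6*p (T(p) = p*(-6) = -6*p)
l(x) = 8/(-5 + sqrt(x + sqrt(2)*sqrt(x))) (l(x) = 8/(-5 + sqrt(x + sqrt(x + x))) = 8/(-5 + sqrt(x + sqrt(2*x))) = 8/(-5 + sqrt(x + sqrt(2)*sqrt(x))))
l(z)*T(1) = (8/(-5 + sqrt(-12 + sqrt(2)*sqrt(-12))))*(-6*1) = (8/(-5 + sqrt(-12 + sqrt(2)*(2*I*sqrt(3)))))*(-6) = (8/(-5 + sqrt(-12 + 2*I*sqrt(6))))*(-6) = -48/(-5 + sqrt(-12 + 2*I*sqrt(6)))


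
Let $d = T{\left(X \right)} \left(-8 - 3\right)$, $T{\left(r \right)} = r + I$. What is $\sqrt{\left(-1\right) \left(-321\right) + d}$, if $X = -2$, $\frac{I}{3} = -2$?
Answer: $\sqrt{409} \approx 20.224$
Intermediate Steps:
$I = -6$ ($I = 3 \left(-2\right) = -6$)
$T{\left(r \right)} = -6 + r$ ($T{\left(r \right)} = r - 6 = -6 + r$)
$d = 88$ ($d = \left(-6 - 2\right) \left(-8 - 3\right) = \left(-8\right) \left(-11\right) = 88$)
$\sqrt{\left(-1\right) \left(-321\right) + d} = \sqrt{\left(-1\right) \left(-321\right) + 88} = \sqrt{321 + 88} = \sqrt{409}$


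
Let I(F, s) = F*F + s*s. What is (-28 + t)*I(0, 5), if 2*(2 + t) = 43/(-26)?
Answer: -40075/52 ≈ -770.67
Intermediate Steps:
t = -147/52 (t = -2 + (43/(-26))/2 = -2 + (43*(-1/26))/2 = -2 + (½)*(-43/26) = -2 - 43/52 = -147/52 ≈ -2.8269)
I(F, s) = F² + s²
(-28 + t)*I(0, 5) = (-28 - 147/52)*(0² + 5²) = -1603*(0 + 25)/52 = -1603/52*25 = -40075/52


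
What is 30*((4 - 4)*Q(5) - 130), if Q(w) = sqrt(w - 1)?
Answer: -3900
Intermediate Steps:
Q(w) = sqrt(-1 + w)
30*((4 - 4)*Q(5) - 130) = 30*((4 - 4)*sqrt(-1 + 5) - 130) = 30*(0*sqrt(4) - 130) = 30*(0*2 - 130) = 30*(0 - 130) = 30*(-130) = -3900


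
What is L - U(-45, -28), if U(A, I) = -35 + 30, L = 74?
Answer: 79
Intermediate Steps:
U(A, I) = -5
L - U(-45, -28) = 74 - 1*(-5) = 74 + 5 = 79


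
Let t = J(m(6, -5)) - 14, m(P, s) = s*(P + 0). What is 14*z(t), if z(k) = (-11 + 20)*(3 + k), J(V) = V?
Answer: -5166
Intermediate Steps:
m(P, s) = P*s (m(P, s) = s*P = P*s)
t = -44 (t = 6*(-5) - 14 = -30 - 14 = -44)
z(k) = 27 + 9*k (z(k) = 9*(3 + k) = 27 + 9*k)
14*z(t) = 14*(27 + 9*(-44)) = 14*(27 - 396) = 14*(-369) = -5166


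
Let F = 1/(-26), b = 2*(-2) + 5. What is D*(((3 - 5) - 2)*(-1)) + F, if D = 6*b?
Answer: 623/26 ≈ 23.962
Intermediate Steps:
b = 1 (b = -4 + 5 = 1)
F = -1/26 ≈ -0.038462
D = 6 (D = 6*1 = 6)
D*(((3 - 5) - 2)*(-1)) + F = 6*(((3 - 5) - 2)*(-1)) - 1/26 = 6*((-2 - 2)*(-1)) - 1/26 = 6*(-4*(-1)) - 1/26 = 6*4 - 1/26 = 24 - 1/26 = 623/26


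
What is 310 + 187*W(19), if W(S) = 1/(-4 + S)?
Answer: 4837/15 ≈ 322.47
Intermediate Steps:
310 + 187*W(19) = 310 + 187/(-4 + 19) = 310 + 187/15 = 4837/15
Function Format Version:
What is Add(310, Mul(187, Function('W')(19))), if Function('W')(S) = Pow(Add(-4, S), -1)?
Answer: Rational(4837, 15) ≈ 322.47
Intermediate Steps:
Add(310, Mul(187, Function('W')(19))) = Add(310, Mul(187, Pow(Add(-4, 19), -1))) = Add(310, Mul(187, Pow(15, -1))) = Add(310, Mul(187, Rational(1, 15))) = Add(310, Rational(187, 15)) = Rational(4837, 15)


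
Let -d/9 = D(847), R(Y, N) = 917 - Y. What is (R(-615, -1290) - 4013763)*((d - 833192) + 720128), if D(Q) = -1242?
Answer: 408790167666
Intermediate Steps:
d = 11178 (d = -9*(-1242) = 11178)
(R(-615, -1290) - 4013763)*((d - 833192) + 720128) = ((917 - 1*(-615)) - 4013763)*((11178 - 833192) + 720128) = ((917 + 615) - 4013763)*(-822014 + 720128) = (1532 - 4013763)*(-101886) = -4012231*(-101886) = 408790167666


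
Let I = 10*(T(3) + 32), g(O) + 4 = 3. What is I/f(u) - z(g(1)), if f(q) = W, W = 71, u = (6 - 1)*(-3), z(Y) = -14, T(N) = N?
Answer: 1344/71 ≈ 18.930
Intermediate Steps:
g(O) = -1 (g(O) = -4 + 3 = -1)
u = -15 (u = 5*(-3) = -15)
f(q) = 71
I = 350 (I = 10*(3 + 32) = 10*35 = 350)
I/f(u) - z(g(1)) = 350/71 - 1*(-14) = 350*(1/71) + 14 = 350/71 + 14 = 1344/71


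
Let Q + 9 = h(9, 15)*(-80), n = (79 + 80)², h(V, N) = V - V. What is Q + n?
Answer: 25272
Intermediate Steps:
h(V, N) = 0
n = 25281 (n = 159² = 25281)
Q = -9 (Q = -9 + 0*(-80) = -9 + 0 = -9)
Q + n = -9 + 25281 = 25272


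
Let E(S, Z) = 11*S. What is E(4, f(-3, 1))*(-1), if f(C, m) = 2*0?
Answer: -44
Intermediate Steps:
f(C, m) = 0
E(4, f(-3, 1))*(-1) = (11*4)*(-1) = 44*(-1) = -44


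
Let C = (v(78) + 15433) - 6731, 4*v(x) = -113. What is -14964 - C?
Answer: -94551/4 ≈ -23638.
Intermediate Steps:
v(x) = -113/4 (v(x) = (¼)*(-113) = -113/4)
C = 34695/4 (C = (-113/4 + 15433) - 6731 = 61619/4 - 6731 = 34695/4 ≈ 8673.8)
-14964 - C = -14964 - 1*34695/4 = -14964 - 34695/4 = -94551/4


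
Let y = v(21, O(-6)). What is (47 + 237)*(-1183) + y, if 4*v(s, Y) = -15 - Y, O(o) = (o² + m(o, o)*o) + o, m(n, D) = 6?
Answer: -1343897/4 ≈ -3.3597e+5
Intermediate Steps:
O(o) = o² + 7*o (O(o) = (o² + 6*o) + o = o² + 7*o)
v(s, Y) = -15/4 - Y/4 (v(s, Y) = (-15 - Y)/4 = -15/4 - Y/4)
y = -9/4 (y = -15/4 - (-3)*(7 - 6)/2 = -15/4 - (-3)/2 = -15/4 - ¼*(-6) = -15/4 + 3/2 = -9/4 ≈ -2.2500)
(47 + 237)*(-1183) + y = (47 + 237)*(-1183) - 9/4 = 284*(-1183) - 9/4 = -335972 - 9/4 = -1343897/4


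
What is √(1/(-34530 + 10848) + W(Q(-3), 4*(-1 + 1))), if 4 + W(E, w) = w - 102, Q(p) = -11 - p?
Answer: I*√59448758826/23682 ≈ 10.296*I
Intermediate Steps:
W(E, w) = -106 + w (W(E, w) = -4 + (w - 102) = -4 + (-102 + w) = -106 + w)
√(1/(-34530 + 10848) + W(Q(-3), 4*(-1 + 1))) = √(1/(-34530 + 10848) + (-106 + 4*(-1 + 1))) = √(1/(-23682) + (-106 + 4*0)) = √(-1/23682 + (-106 + 0)) = √(-1/23682 - 106) = √(-2510293/23682) = I*√59448758826/23682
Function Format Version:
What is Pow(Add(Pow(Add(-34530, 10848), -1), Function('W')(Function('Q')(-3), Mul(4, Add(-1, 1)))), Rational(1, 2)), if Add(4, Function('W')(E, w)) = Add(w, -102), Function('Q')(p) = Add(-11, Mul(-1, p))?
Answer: Mul(Rational(1, 23682), I, Pow(59448758826, Rational(1, 2))) ≈ Mul(10.296, I)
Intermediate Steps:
Function('W')(E, w) = Add(-106, w) (Function('W')(E, w) = Add(-4, Add(w, -102)) = Add(-4, Add(-102, w)) = Add(-106, w))
Pow(Add(Pow(Add(-34530, 10848), -1), Function('W')(Function('Q')(-3), Mul(4, Add(-1, 1)))), Rational(1, 2)) = Pow(Add(Pow(Add(-34530, 10848), -1), Add(-106, Mul(4, Add(-1, 1)))), Rational(1, 2)) = Pow(Add(Pow(-23682, -1), Add(-106, Mul(4, 0))), Rational(1, 2)) = Pow(Add(Rational(-1, 23682), Add(-106, 0)), Rational(1, 2)) = Pow(Add(Rational(-1, 23682), -106), Rational(1, 2)) = Pow(Rational(-2510293, 23682), Rational(1, 2)) = Mul(Rational(1, 23682), I, Pow(59448758826, Rational(1, 2)))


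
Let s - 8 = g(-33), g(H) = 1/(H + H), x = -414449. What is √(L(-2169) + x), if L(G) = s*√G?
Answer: √(-200593316 + 11594*I*√241)/22 ≈ 0.28882 + 643.78*I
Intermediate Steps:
g(H) = 1/(2*H)
s = 527/66 (s = 8 + (½)/(-33) = 8 + (½)*(-1/33) = 8 - 1/66 = 527/66 ≈ 7.9848)
L(G) = 527*√G/66
√(L(-2169) + x) = √(527*√(-2169)/66 - 414449) = √(527*(3*I*√241)/66 - 414449) = √(527*I*√241/22 - 414449) = √(-414449 + 527*I*√241/22)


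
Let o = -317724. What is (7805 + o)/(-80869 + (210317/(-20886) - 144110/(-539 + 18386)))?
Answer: 38507688024066/10050293547019 ≈ 3.8315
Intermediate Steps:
(7805 + o)/(-80869 + (210317/(-20886) - 144110/(-539 + 18386))) = (7805 - 317724)/(-80869 + (210317/(-20886) - 144110/(-539 + 18386))) = -309919/(-80869 + (210317*(-1/20886) - 144110/17847)) = -309919/(-80869 + (-210317/20886 - 144110*1/17847)) = -309919/(-80869 + (-210317/20886 - 144110/17847)) = -309919/(-80869 - 2254469653/124250814) = -309919/(-10050293547019/124250814) = -309919*(-124250814/10050293547019) = 38507688024066/10050293547019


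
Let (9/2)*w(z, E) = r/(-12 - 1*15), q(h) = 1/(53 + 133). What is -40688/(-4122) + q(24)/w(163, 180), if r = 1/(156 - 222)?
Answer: 6770381/127782 ≈ 52.984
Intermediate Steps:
q(h) = 1/186
r = -1/66 (r = 1/(-66) = -1/66 ≈ -0.015152)
w(z, E) = 1/8019 (w(z, E) = 2*(-1/(66*(-12 - 1*15)))/9 = 2*(-1/(66*(-12 - 15)))/9 = 2*(-1/66/(-27))/9 = 2*(-1/66*(-1/27))/9 = (2/9)*(1/1782) = 1/8019)
-40688/(-4122) + q(24)/w(163, 180) = -40688/(-4122) + 1/(186*(1/8019)) = -40688*(-1/4122) + (1/186)*8019 = 20344/2061 + 2673/62 = 6770381/127782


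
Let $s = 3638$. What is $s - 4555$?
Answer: $-917$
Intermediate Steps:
$s - 4555 = 3638 - 4555 = -917$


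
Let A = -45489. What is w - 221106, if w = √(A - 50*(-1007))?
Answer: -221106 + √4861 ≈ -2.2104e+5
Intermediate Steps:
w = √4861 (w = √(-45489 - 50*(-1007)) = √(-45489 + 50350) = √4861 ≈ 69.721)
w - 221106 = √4861 - 221106 = -221106 + √4861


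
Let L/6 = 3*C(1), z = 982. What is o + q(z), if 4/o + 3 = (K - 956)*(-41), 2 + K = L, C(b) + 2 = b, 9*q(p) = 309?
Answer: 4121351/120039 ≈ 34.333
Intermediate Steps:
q(p) = 103/3 (q(p) = (⅑)*309 = 103/3)
C(b) = -2 + b
L = -18 (L = 6*(3*(-2 + 1)) = 6*(3*(-1)) = 6*(-3) = -18)
K = -20 (K = -2 - 18 = -20)
o = 4/40013 (o = 4/(-3 + (-20 - 956)*(-41)) = 4/(-3 - 976*(-41)) = 4/(-3 + 40016) = 4/40013 ≈ 9.9967e-5)
o + q(z) = 4/40013 + 103/3 = 4121351/120039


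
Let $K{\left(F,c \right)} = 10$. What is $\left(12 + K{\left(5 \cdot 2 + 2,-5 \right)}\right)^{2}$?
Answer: $484$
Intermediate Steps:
$\left(12 + K{\left(5 \cdot 2 + 2,-5 \right)}\right)^{2} = \left(12 + 10\right)^{2} = 22^{2} = 484$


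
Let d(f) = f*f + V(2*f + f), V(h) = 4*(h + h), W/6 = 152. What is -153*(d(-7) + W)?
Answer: -121329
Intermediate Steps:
W = 912 (W = 6*152 = 912)
V(h) = 8*h (V(h) = 4*(2*h) = 8*h)
d(f) = f**2 + 24*f (d(f) = f*f + 8*(2*f + f) = f**2 + 8*(3*f) = f**2 + 24*f)
-153*(d(-7) + W) = -153*(-7*(24 - 7) + 912) = -153*(-7*17 + 912) = -153*(-119 + 912) = -153*793 = -121329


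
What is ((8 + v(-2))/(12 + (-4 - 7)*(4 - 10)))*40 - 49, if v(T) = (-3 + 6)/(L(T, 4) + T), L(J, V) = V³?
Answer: -54251/1209 ≈ -44.873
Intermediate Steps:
v(T) = 3/(64 + T) (v(T) = (-3 + 6)/(4³ + T) = 3/(64 + T))
((8 + v(-2))/(12 + (-4 - 7)*(4 - 10)))*40 - 49 = ((8 + 3/(64 - 2))/(12 + (-4 - 7)*(4 - 10)))*40 - 49 = ((8 + 3/62)/(12 - 11*(-6)))*40 - 49 = ((8 + 3*(1/62))/(12 + 66))*40 - 49 = ((8 + 3/62)/78)*40 - 49 = ((499/62)*(1/78))*40 - 49 = (499/4836)*40 - 49 = 4990/1209 - 49 = -54251/1209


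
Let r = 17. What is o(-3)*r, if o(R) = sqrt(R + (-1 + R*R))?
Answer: 17*sqrt(5) ≈ 38.013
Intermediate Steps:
o(R) = sqrt(-1 + R + R**2) (o(R) = sqrt(R + (-1 + R**2)) = sqrt(-1 + R + R**2))
o(-3)*r = sqrt(-1 - 3 + (-3)**2)*17 = sqrt(-1 - 3 + 9)*17 = sqrt(5)*17 = 17*sqrt(5)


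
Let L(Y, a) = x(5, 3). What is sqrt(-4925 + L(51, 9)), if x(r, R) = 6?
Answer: I*sqrt(4919) ≈ 70.136*I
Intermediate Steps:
L(Y, a) = 6
sqrt(-4925 + L(51, 9)) = sqrt(-4925 + 6) = sqrt(-4919) = I*sqrt(4919)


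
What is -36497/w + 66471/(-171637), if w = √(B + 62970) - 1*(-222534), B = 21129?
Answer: -1561911846412791/2833228954324103 + 620449*√291/49521297057 ≈ -0.55107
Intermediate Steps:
w = 222534 + 17*√291 (w = √(21129 + 62970) - 1*(-222534) = √84099 + 222534 = 17*√291 + 222534 = 222534 + 17*√291 ≈ 2.2282e+5)
-36497/w + 66471/(-171637) = -36497/(222534 + 17*√291) + 66471/(-171637) = -36497/(222534 + 17*√291) + 66471*(-1/171637) = -36497/(222534 + 17*√291) - 66471/171637 = -66471/171637 - 36497/(222534 + 17*√291)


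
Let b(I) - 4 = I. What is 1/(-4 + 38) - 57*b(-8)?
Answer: 7753/34 ≈ 228.03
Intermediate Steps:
b(I) = 4 + I
1/(-4 + 38) - 57*b(-8) = 1/(-4 + 38) - 57*(4 - 8) = 1/34 - 57*(-4) = 1/34 + 228 = 7753/34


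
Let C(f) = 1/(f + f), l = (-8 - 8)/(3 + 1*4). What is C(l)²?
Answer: 49/1024 ≈ 0.047852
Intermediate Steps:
l = -16/7 (l = -16/(3 + 4) = -16/7 ≈ -2.2857)
C(f) = 1/(2*f)
C(l)² = (1/(2*(-16/7)))² = ((½)*(-7/16))² = (-7/32)² = 49/1024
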